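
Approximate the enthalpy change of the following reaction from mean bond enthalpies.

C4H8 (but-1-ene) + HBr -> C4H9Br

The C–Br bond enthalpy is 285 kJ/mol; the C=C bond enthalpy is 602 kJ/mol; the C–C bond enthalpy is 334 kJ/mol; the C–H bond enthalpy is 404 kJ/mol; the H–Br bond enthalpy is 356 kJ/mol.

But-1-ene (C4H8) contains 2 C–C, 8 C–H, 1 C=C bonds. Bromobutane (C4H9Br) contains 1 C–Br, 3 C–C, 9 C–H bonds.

ΔH ≈ −65 kJ

Bonds broken (reactants):
  C–C: 2 × 334 = 668
  C–H: 8 × 404 = 3232
  C=C: 1 × 602 = 602
  H–Br: 1 × 356 = 356
  Σ(broken) = 4858 kJ
Bonds formed (products):
  C–Br: 1 × 285 = 285
  C–C: 3 × 334 = 1002
  C–H: 9 × 404 = 3636
  Σ(formed) = 4923 kJ
ΔH = Σ(broken) − Σ(formed) = 4858 − 4923 = −65 kJ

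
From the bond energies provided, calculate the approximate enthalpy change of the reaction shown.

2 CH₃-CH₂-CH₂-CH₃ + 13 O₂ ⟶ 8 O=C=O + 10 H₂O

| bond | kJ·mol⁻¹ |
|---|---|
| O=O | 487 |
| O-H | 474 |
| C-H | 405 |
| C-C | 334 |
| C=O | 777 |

Bonds broken (reactants):
  C-C: 6 × 334 = 2004
  C-H: 20 × 405 = 8100
  O=O: 13 × 487 = 6331
  Σ(broken) = 16435 kJ
Bonds formed (products):
  C=O: 16 × 777 = 12432
  O-H: 20 × 474 = 9480
  Σ(formed) = 21912 kJ
ΔH = Σ(broken) − Σ(formed) = 16435 − 21912 = −5477 kJ

ΔH ≈ −5477 kJ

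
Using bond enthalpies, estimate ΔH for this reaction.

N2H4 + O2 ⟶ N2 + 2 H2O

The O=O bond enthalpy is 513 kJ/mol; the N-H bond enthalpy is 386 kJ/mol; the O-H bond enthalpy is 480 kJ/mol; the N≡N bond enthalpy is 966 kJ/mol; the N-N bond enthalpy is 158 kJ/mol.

Bonds broken (reactants):
  N-H: 4 × 386 = 1544
  N-N: 1 × 158 = 158
  O=O: 1 × 513 = 513
  Σ(broken) = 2215 kJ
Bonds formed (products):
  N≡N: 1 × 966 = 966
  O-H: 4 × 480 = 1920
  Σ(formed) = 2886 kJ
ΔH = Σ(broken) − Σ(formed) = 2215 − 2886 = −671 kJ

ΔH ≈ −671 kJ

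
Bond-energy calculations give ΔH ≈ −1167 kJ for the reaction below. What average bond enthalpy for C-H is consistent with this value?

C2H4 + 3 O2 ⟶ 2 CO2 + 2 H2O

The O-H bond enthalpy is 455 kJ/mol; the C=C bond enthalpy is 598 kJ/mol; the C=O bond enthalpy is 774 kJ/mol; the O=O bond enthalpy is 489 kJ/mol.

D(C-H) ≈ 421 kJ/mol

Let D be the C-H bond energy.
Σ(broken) = 4×D + 1×598 + 3×489 = 2065 + 4D
Σ(formed) = 4×774 + 4×455 = 4916
ΔH = Σ(broken) − Σ(formed) = (2065 + 4D) − (4916) = −2851 + 4D
Setting this equal to −1167 kJ gives 4D = 1684, so D = 421 kJ/mol.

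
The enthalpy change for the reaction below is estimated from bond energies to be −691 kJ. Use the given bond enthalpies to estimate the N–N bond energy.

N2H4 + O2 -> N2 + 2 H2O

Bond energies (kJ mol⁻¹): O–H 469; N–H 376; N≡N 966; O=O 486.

Let D be the N–N bond energy.
Σ(broken) = 4×376 + 1×D + 1×486 = 1990 + D
Σ(formed) = 1×966 + 4×469 = 2842
ΔH = Σ(broken) − Σ(formed) = (1990 + D) − (2842) = −852 + D
Setting this equal to −691 kJ gives D = 161 kJ/mol.

D(N–N) ≈ 161 kJ/mol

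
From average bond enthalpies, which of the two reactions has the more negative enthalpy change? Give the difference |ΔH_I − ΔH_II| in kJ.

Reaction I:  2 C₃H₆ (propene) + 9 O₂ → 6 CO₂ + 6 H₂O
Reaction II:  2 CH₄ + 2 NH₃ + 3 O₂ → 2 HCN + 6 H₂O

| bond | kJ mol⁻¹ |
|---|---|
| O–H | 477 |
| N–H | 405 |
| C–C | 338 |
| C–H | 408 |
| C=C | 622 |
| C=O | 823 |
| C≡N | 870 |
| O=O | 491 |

Reaction I:
  Bonds broken (reactants):
    C–C: 2 × 338 = 676
    C–H: 12 × 408 = 4896
    C=C: 2 × 622 = 1244
    O=O: 9 × 491 = 4419
    Σ(broken) = 11235 kJ
  Bonds formed (products):
    C=O: 12 × 823 = 9876
    O–H: 12 × 477 = 5724
    Σ(formed) = 15600 kJ
  ΔH_I = 11235 − 15600 = −4365 kJ
Reaction II:
  Bonds broken (reactants):
    C–H: 8 × 408 = 3264
    N–H: 6 × 405 = 2430
    O=O: 3 × 491 = 1473
    Σ(broken) = 7167 kJ
  Bonds formed (products):
    C≡N: 2 × 870 = 1740
    C–H: 2 × 408 = 816
    O–H: 12 × 477 = 5724
    Σ(formed) = 8280 kJ
  ΔH_II = 7167 − 8280 = −1113 kJ
ΔH_I − ΔH_II = −3252 kJ, so reaction I has the more negative ΔH; |ΔH_I − ΔH_II| = 3252 kJ.

Reaction I, by 3252 kJ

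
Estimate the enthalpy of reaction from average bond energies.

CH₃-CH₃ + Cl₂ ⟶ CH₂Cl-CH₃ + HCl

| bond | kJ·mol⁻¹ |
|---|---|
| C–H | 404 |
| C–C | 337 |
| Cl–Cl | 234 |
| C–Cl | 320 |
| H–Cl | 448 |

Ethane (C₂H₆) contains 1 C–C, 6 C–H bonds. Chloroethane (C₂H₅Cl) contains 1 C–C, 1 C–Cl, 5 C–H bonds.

Bonds broken (reactants):
  C–C: 1 × 337 = 337
  C–H: 6 × 404 = 2424
  Cl–Cl: 1 × 234 = 234
  Σ(broken) = 2995 kJ
Bonds formed (products):
  C–C: 1 × 337 = 337
  C–Cl: 1 × 320 = 320
  C–H: 5 × 404 = 2020
  H–Cl: 1 × 448 = 448
  Σ(formed) = 3125 kJ
ΔH = Σ(broken) − Σ(formed) = 2995 − 3125 = −130 kJ

ΔH ≈ −130 kJ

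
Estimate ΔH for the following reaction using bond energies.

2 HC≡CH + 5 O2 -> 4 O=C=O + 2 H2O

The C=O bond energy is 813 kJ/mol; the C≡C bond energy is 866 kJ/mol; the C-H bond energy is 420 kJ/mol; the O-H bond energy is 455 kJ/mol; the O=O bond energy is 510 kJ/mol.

Bonds broken (reactants):
  C≡C: 2 × 866 = 1732
  C-H: 4 × 420 = 1680
  O=O: 5 × 510 = 2550
  Σ(broken) = 5962 kJ
Bonds formed (products):
  C=O: 8 × 813 = 6504
  O-H: 4 × 455 = 1820
  Σ(formed) = 8324 kJ
ΔH = Σ(broken) − Σ(formed) = 5962 − 8324 = −2362 kJ

ΔH ≈ −2362 kJ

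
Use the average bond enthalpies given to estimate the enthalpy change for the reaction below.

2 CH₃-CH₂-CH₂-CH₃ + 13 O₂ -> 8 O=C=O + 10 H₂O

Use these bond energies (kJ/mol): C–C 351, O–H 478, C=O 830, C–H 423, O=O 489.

Bonds broken (reactants):
  C–C: 6 × 351 = 2106
  C–H: 20 × 423 = 8460
  O=O: 13 × 489 = 6357
  Σ(broken) = 16923 kJ
Bonds formed (products):
  C=O: 16 × 830 = 13280
  O–H: 20 × 478 = 9560
  Σ(formed) = 22840 kJ
ΔH = Σ(broken) − Σ(formed) = 16923 − 22840 = −5917 kJ

ΔH ≈ −5917 kJ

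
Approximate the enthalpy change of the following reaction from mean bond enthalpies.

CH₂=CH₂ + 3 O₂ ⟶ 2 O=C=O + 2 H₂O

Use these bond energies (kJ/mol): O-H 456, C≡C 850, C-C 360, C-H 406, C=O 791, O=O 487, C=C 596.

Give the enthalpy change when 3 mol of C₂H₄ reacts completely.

ΔH = −3921 kJ

Bonds broken (reactants):
  C-H: 4 × 406 = 1624
  C=C: 1 × 596 = 596
  O=O: 3 × 487 = 1461
  Σ(broken) = 3681 kJ
Bonds formed (products):
  C=O: 4 × 791 = 3164
  O-H: 4 × 456 = 1824
  Σ(formed) = 4988 kJ
ΔH = Σ(broken) − Σ(formed) = 3681 − 4988 = −1307 kJ
For 3× the reaction as written: 3 × (−1307) = −3921 kJ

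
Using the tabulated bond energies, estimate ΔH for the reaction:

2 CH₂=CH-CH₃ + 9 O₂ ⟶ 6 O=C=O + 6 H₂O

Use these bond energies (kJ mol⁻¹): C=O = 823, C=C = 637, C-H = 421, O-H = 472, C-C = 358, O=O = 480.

ΔH ≈ −4178 kJ

Bonds broken (reactants):
  C-C: 2 × 358 = 716
  C-H: 12 × 421 = 5052
  C=C: 2 × 637 = 1274
  O=O: 9 × 480 = 4320
  Σ(broken) = 11362 kJ
Bonds formed (products):
  C=O: 12 × 823 = 9876
  O-H: 12 × 472 = 5664
  Σ(formed) = 15540 kJ
ΔH = Σ(broken) − Σ(formed) = 11362 − 15540 = −4178 kJ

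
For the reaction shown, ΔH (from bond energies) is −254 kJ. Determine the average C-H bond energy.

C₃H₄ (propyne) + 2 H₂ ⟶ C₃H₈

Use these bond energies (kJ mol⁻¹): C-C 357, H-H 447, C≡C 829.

D(C-H) ≈ 405 kJ/mol

Let D be the C-H bond energy.
Σ(broken) = 1×829 + 1×357 + 4×D + 2×447 = 2080 + 4D
Σ(formed) = 2×357 + 8×D = 714 + 8D
ΔH = Σ(broken) − Σ(formed) = (2080 + 4D) − (714 + 8D) = +1366 − 4D
Setting this equal to −254 kJ gives 4D = 1620, so D = 405 kJ/mol.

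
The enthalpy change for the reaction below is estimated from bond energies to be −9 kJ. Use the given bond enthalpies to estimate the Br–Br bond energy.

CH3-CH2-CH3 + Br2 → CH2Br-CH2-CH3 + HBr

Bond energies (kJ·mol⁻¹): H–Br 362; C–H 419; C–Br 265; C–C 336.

Let D be the Br–Br bond energy.
Σ(broken) = 1×D + 2×336 + 8×419 = 4024 + D
Σ(formed) = 1×265 + 2×336 + 7×419 + 1×362 = 4232
ΔH = Σ(broken) − Σ(formed) = (4024 + D) − (4232) = −208 + D
Setting this equal to −9 kJ gives D = 199 kJ/mol.

D(Br–Br) ≈ 199 kJ/mol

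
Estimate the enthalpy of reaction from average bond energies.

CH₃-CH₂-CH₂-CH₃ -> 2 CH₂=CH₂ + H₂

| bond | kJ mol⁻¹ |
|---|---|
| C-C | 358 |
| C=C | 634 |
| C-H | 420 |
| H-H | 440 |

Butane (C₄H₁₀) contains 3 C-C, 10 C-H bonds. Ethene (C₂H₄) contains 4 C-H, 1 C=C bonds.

Bonds broken (reactants):
  C-C: 3 × 358 = 1074
  C-H: 10 × 420 = 4200
  Σ(broken) = 5274 kJ
Bonds formed (products):
  C-H: 8 × 420 = 3360
  C=C: 2 × 634 = 1268
  H-H: 1 × 440 = 440
  Σ(formed) = 5068 kJ
ΔH = Σ(broken) − Σ(formed) = 5274 − 5068 = +206 kJ

ΔH ≈ +206 kJ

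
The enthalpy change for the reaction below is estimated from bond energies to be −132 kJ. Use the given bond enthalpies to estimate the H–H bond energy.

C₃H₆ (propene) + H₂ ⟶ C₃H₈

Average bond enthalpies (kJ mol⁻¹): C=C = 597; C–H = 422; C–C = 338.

Let D be the H–H bond energy.
Σ(broken) = 1×338 + 6×422 + 1×597 + 1×D = 3467 + D
Σ(formed) = 2×338 + 8×422 = 4052
ΔH = Σ(broken) − Σ(formed) = (3467 + D) − (4052) = −585 + D
Setting this equal to −132 kJ gives D = 453 kJ/mol.

D(H–H) ≈ 453 kJ/mol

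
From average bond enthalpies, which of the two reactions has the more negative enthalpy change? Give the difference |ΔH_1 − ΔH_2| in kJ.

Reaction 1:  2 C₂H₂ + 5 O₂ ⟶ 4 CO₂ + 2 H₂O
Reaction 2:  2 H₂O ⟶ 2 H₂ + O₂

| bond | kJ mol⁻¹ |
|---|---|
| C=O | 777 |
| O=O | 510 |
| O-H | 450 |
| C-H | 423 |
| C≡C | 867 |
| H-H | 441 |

Reaction 1:
  Bonds broken (reactants):
    C≡C: 2 × 867 = 1734
    C-H: 4 × 423 = 1692
    O=O: 5 × 510 = 2550
    Σ(broken) = 5976 kJ
  Bonds formed (products):
    C=O: 8 × 777 = 6216
    O-H: 4 × 450 = 1800
    Σ(formed) = 8016 kJ
  ΔH_1 = 5976 − 8016 = −2040 kJ
Reaction 2:
  Bonds broken (reactants):
    O-H: 4 × 450 = 1800
    Σ(broken) = 1800 kJ
  Bonds formed (products):
    H-H: 2 × 441 = 882
    O=O: 1 × 510 = 510
    Σ(formed) = 1392 kJ
  ΔH_2 = 1800 − 1392 = +408 kJ
ΔH_1 − ΔH_2 = −2448 kJ, so reaction 1 has the more negative ΔH; |ΔH_1 − ΔH_2| = 2448 kJ.

Reaction 1, by 2448 kJ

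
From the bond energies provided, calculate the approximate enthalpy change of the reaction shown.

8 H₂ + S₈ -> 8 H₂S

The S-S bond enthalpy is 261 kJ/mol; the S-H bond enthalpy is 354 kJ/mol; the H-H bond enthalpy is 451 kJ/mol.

Bonds broken (reactants):
  H-H: 8 × 451 = 3608
  S-S: 8 × 261 = 2088
  Σ(broken) = 5696 kJ
Bonds formed (products):
  S-H: 16 × 354 = 5664
  Σ(formed) = 5664 kJ
ΔH = Σ(broken) − Σ(formed) = 5696 − 5664 = +32 kJ

ΔH ≈ +32 kJ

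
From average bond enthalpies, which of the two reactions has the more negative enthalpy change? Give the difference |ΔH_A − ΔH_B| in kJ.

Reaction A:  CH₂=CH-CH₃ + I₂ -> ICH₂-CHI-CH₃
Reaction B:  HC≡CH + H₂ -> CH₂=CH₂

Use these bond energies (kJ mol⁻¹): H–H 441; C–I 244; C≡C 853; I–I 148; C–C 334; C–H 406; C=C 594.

Reaction B, by 32 kJ

Reaction A:
  Bonds broken (reactants):
    C–C: 1 × 334 = 334
    C–H: 6 × 406 = 2436
    C=C: 1 × 594 = 594
    I–I: 1 × 148 = 148
    Σ(broken) = 3512 kJ
  Bonds formed (products):
    C–C: 2 × 334 = 668
    C–H: 6 × 406 = 2436
    C–I: 2 × 244 = 488
    Σ(formed) = 3592 kJ
  ΔH_A = 3512 − 3592 = −80 kJ
Reaction B:
  Bonds broken (reactants):
    C≡C: 1 × 853 = 853
    C–H: 2 × 406 = 812
    H–H: 1 × 441 = 441
    Σ(broken) = 2106 kJ
  Bonds formed (products):
    C–H: 4 × 406 = 1624
    C=C: 1 × 594 = 594
    Σ(formed) = 2218 kJ
  ΔH_B = 2106 − 2218 = −112 kJ
ΔH_A − ΔH_B = +32 kJ, so reaction B has the more negative ΔH; |ΔH_A − ΔH_B| = 32 kJ.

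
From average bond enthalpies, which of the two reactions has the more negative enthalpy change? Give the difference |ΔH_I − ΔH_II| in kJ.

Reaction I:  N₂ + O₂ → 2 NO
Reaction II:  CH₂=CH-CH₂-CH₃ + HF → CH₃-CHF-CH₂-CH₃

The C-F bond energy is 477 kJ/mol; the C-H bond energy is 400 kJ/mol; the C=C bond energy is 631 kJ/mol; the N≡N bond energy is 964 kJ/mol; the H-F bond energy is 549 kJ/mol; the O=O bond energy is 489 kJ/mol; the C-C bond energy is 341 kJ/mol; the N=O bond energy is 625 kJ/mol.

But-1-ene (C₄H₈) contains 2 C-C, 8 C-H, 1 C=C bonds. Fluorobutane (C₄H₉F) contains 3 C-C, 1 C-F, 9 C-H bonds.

Reaction II, by 241 kJ

Reaction I:
  Bonds broken (reactants):
    N≡N: 1 × 964 = 964
    O=O: 1 × 489 = 489
    Σ(broken) = 1453 kJ
  Bonds formed (products):
    N=O: 2 × 625 = 1250
    Σ(formed) = 1250 kJ
  ΔH_I = 1453 − 1250 = +203 kJ
Reaction II:
  Bonds broken (reactants):
    C-C: 2 × 341 = 682
    C-H: 8 × 400 = 3200
    C=C: 1 × 631 = 631
    H-F: 1 × 549 = 549
    Σ(broken) = 5062 kJ
  Bonds formed (products):
    C-C: 3 × 341 = 1023
    C-F: 1 × 477 = 477
    C-H: 9 × 400 = 3600
    Σ(formed) = 5100 kJ
  ΔH_II = 5062 − 5100 = −38 kJ
ΔH_I − ΔH_II = +241 kJ, so reaction II has the more negative ΔH; |ΔH_I − ΔH_II| = 241 kJ.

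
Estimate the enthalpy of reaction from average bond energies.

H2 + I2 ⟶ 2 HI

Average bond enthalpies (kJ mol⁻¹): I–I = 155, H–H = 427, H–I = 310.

Bonds broken (reactants):
  H–H: 1 × 427 = 427
  I–I: 1 × 155 = 155
  Σ(broken) = 582 kJ
Bonds formed (products):
  H–I: 2 × 310 = 620
  Σ(formed) = 620 kJ
ΔH = Σ(broken) − Σ(formed) = 582 − 620 = −38 kJ

ΔH ≈ −38 kJ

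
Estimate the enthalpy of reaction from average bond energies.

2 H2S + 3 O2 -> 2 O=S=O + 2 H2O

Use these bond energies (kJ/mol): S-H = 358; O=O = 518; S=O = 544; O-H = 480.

Bonds broken (reactants):
  O=O: 3 × 518 = 1554
  S-H: 4 × 358 = 1432
  Σ(broken) = 2986 kJ
Bonds formed (products):
  O-H: 4 × 480 = 1920
  S=O: 4 × 544 = 2176
  Σ(formed) = 4096 kJ
ΔH = Σ(broken) − Σ(formed) = 2986 − 4096 = −1110 kJ

ΔH ≈ −1110 kJ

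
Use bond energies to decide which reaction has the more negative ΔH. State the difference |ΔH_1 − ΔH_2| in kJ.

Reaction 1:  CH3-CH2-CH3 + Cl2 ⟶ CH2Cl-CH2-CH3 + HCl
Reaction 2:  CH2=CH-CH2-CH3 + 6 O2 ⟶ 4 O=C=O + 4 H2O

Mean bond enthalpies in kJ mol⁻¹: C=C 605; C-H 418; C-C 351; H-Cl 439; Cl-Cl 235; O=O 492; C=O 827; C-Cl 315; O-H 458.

Reaction 1:
  Bonds broken (reactants):
    C-C: 2 × 351 = 702
    C-H: 8 × 418 = 3344
    Cl-Cl: 1 × 235 = 235
    Σ(broken) = 4281 kJ
  Bonds formed (products):
    C-C: 2 × 351 = 702
    C-Cl: 1 × 315 = 315
    C-H: 7 × 418 = 2926
    H-Cl: 1 × 439 = 439
    Σ(formed) = 4382 kJ
  ΔH_1 = 4281 − 4382 = −101 kJ
Reaction 2:
  Bonds broken (reactants):
    C-C: 2 × 351 = 702
    C-H: 8 × 418 = 3344
    C=C: 1 × 605 = 605
    O=O: 6 × 492 = 2952
    Σ(broken) = 7603 kJ
  Bonds formed (products):
    C=O: 8 × 827 = 6616
    O-H: 8 × 458 = 3664
    Σ(formed) = 10280 kJ
  ΔH_2 = 7603 − 10280 = −2677 kJ
ΔH_1 − ΔH_2 = +2576 kJ, so reaction 2 has the more negative ΔH; |ΔH_1 − ΔH_2| = 2576 kJ.

Reaction 2, by 2576 kJ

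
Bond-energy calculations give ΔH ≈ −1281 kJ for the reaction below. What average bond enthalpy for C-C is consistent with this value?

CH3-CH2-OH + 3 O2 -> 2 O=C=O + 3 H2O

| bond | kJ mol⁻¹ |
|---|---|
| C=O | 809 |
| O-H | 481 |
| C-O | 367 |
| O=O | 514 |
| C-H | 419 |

Let D be the C-C bond energy.
Σ(broken) = 1×D + 5×419 + 1×367 + 1×481 + 3×514 = 4485 + D
Σ(formed) = 4×809 + 6×481 = 6122
ΔH = Σ(broken) − Σ(formed) = (4485 + D) − (6122) = −1637 + D
Setting this equal to −1281 kJ gives D = 356 kJ/mol.

D(C-C) ≈ 356 kJ/mol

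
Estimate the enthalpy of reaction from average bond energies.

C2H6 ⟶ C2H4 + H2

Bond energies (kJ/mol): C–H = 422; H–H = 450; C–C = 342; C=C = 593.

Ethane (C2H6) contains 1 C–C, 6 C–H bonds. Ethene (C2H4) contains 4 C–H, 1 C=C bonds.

Bonds broken (reactants):
  C–C: 1 × 342 = 342
  C–H: 6 × 422 = 2532
  Σ(broken) = 2874 kJ
Bonds formed (products):
  C–H: 4 × 422 = 1688
  C=C: 1 × 593 = 593
  H–H: 1 × 450 = 450
  Σ(formed) = 2731 kJ
ΔH = Σ(broken) − Σ(formed) = 2874 − 2731 = +143 kJ

ΔH ≈ +143 kJ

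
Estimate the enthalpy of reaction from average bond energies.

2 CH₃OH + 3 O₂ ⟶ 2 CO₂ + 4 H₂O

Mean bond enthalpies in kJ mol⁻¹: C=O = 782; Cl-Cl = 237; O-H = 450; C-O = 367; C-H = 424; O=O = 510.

ΔH ≈ −1020 kJ

Bonds broken (reactants):
  C-H: 6 × 424 = 2544
  C-O: 2 × 367 = 734
  O-H: 2 × 450 = 900
  O=O: 3 × 510 = 1530
  Σ(broken) = 5708 kJ
Bonds formed (products):
  C=O: 4 × 782 = 3128
  O-H: 8 × 450 = 3600
  Σ(formed) = 6728 kJ
ΔH = Σ(broken) − Σ(formed) = 5708 − 6728 = −1020 kJ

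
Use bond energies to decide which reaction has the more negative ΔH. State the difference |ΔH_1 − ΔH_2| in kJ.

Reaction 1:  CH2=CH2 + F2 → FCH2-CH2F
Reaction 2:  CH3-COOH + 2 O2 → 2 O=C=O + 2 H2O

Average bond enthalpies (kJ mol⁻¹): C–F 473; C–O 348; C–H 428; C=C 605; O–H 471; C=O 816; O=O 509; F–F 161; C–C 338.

Reaction 1:
  Bonds broken (reactants):
    C–H: 4 × 428 = 1712
    C=C: 1 × 605 = 605
    F–F: 1 × 161 = 161
    Σ(broken) = 2478 kJ
  Bonds formed (products):
    C–C: 1 × 338 = 338
    C–F: 2 × 473 = 946
    C–H: 4 × 428 = 1712
    Σ(formed) = 2996 kJ
  ΔH_1 = 2478 − 2996 = −518 kJ
Reaction 2:
  Bonds broken (reactants):
    C–C: 1 × 338 = 338
    C–H: 3 × 428 = 1284
    C–O: 1 × 348 = 348
    C=O: 1 × 816 = 816
    O–H: 1 × 471 = 471
    O=O: 2 × 509 = 1018
    Σ(broken) = 4275 kJ
  Bonds formed (products):
    C=O: 4 × 816 = 3264
    O–H: 4 × 471 = 1884
    Σ(formed) = 5148 kJ
  ΔH_2 = 4275 − 5148 = −873 kJ
ΔH_1 − ΔH_2 = +355 kJ, so reaction 2 has the more negative ΔH; |ΔH_1 − ΔH_2| = 355 kJ.

Reaction 2, by 355 kJ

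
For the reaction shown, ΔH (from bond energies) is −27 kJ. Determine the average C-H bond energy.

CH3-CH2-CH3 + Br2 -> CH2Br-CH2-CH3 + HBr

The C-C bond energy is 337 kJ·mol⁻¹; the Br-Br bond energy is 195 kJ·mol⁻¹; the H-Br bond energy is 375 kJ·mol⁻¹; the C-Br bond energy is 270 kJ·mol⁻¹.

Let D be the C-H bond energy.
Σ(broken) = 1×195 + 2×337 + 8×D = 869 + 8D
Σ(formed) = 1×270 + 2×337 + 7×D + 1×375 = 1319 + 7D
ΔH = Σ(broken) − Σ(formed) = (869 + 8D) − (1319 + 7D) = −450 + D
Setting this equal to −27 kJ gives D = 423 kJ/mol.

D(C-H) ≈ 423 kJ/mol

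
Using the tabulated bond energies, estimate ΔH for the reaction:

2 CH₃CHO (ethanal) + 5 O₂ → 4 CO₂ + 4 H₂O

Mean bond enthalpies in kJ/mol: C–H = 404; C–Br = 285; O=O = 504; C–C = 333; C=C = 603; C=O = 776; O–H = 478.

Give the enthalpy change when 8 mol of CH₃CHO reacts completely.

Bonds broken (reactants):
  C–C: 2 × 333 = 666
  C–H: 8 × 404 = 3232
  C=O: 2 × 776 = 1552
  O=O: 5 × 504 = 2520
  Σ(broken) = 7970 kJ
Bonds formed (products):
  C=O: 8 × 776 = 6208
  O–H: 8 × 478 = 3824
  Σ(formed) = 10032 kJ
ΔH = Σ(broken) − Σ(formed) = 7970 − 10032 = −2062 kJ
For 4× the reaction as written: 4 × (−2062) = −8248 kJ

ΔH = −8248 kJ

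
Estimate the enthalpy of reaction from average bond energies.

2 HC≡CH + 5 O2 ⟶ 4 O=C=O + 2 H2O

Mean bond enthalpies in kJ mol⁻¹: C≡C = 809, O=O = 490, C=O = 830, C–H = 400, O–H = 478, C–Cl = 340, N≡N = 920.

Bonds broken (reactants):
  C≡C: 2 × 809 = 1618
  C–H: 4 × 400 = 1600
  O=O: 5 × 490 = 2450
  Σ(broken) = 5668 kJ
Bonds formed (products):
  C=O: 8 × 830 = 6640
  O–H: 4 × 478 = 1912
  Σ(formed) = 8552 kJ
ΔH = Σ(broken) − Σ(formed) = 5668 − 8552 = −2884 kJ

ΔH ≈ −2884 kJ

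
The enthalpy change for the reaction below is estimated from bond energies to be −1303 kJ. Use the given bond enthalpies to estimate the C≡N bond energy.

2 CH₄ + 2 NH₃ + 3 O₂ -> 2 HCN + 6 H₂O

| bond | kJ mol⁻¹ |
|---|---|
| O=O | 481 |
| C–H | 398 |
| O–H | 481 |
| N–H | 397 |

D(C≡N) ≈ 872 kJ/mol

Let D be the C≡N bond energy.
Σ(broken) = 8×398 + 6×397 + 3×481 = 7009
Σ(formed) = 2×D + 2×398 + 12×481 = 6568 + 2D
ΔH = Σ(broken) − Σ(formed) = (7009) − (6568 + 2D) = +441 − 2D
Setting this equal to −1303 kJ gives 2D = 1744, so D = 872 kJ/mol.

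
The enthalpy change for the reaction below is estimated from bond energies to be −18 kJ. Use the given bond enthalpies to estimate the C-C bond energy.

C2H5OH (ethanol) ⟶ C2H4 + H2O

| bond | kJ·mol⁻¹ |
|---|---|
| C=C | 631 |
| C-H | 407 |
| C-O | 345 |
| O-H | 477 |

D(C-C) ≈ 338 kJ/mol

Let D be the C-C bond energy.
Σ(broken) = 1×D + 5×407 + 1×345 + 1×477 = 2857 + D
Σ(formed) = 4×407 + 1×631 + 2×477 = 3213
ΔH = Σ(broken) − Σ(formed) = (2857 + D) − (3213) = −356 + D
Setting this equal to −18 kJ gives D = 338 kJ/mol.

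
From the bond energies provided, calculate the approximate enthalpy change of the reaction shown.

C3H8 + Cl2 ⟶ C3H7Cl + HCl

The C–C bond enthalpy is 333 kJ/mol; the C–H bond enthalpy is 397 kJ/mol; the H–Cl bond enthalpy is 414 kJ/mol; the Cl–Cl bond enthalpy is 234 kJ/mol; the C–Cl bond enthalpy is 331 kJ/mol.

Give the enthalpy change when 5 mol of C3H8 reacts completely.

ΔH = −570 kJ

Bonds broken (reactants):
  C–C: 2 × 333 = 666
  C–H: 8 × 397 = 3176
  Cl–Cl: 1 × 234 = 234
  Σ(broken) = 4076 kJ
Bonds formed (products):
  C–C: 2 × 333 = 666
  C–Cl: 1 × 331 = 331
  C–H: 7 × 397 = 2779
  H–Cl: 1 × 414 = 414
  Σ(formed) = 4190 kJ
ΔH = Σ(broken) − Σ(formed) = 4076 − 4190 = −114 kJ
For 5× the reaction as written: 5 × (−114) = −570 kJ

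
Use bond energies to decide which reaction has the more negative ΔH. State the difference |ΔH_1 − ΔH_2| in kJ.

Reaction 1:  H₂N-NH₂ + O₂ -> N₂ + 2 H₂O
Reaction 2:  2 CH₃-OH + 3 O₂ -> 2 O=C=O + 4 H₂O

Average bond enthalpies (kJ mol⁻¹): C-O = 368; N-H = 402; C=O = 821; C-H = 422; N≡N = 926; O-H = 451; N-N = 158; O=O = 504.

Reaction 1:
  Bonds broken (reactants):
    N-H: 4 × 402 = 1608
    N-N: 1 × 158 = 158
    O=O: 1 × 504 = 504
    Σ(broken) = 2270 kJ
  Bonds formed (products):
    N≡N: 1 × 926 = 926
    O-H: 4 × 451 = 1804
    Σ(formed) = 2730 kJ
  ΔH_1 = 2270 − 2730 = −460 kJ
Reaction 2:
  Bonds broken (reactants):
    C-H: 6 × 422 = 2532
    C-O: 2 × 368 = 736
    O-H: 2 × 451 = 902
    O=O: 3 × 504 = 1512
    Σ(broken) = 5682 kJ
  Bonds formed (products):
    C=O: 4 × 821 = 3284
    O-H: 8 × 451 = 3608
    Σ(formed) = 6892 kJ
  ΔH_2 = 5682 − 6892 = −1210 kJ
ΔH_1 − ΔH_2 = +750 kJ, so reaction 2 has the more negative ΔH; |ΔH_1 − ΔH_2| = 750 kJ.

Reaction 2, by 750 kJ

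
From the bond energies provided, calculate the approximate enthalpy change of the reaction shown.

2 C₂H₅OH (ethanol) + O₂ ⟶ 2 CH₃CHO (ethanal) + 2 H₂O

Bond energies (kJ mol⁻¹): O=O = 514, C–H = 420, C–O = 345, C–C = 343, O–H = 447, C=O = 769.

ΔH ≈ −388 kJ

Bonds broken (reactants):
  C–C: 2 × 343 = 686
  C–H: 10 × 420 = 4200
  C–O: 2 × 345 = 690
  O–H: 2 × 447 = 894
  O=O: 1 × 514 = 514
  Σ(broken) = 6984 kJ
Bonds formed (products):
  C–C: 2 × 343 = 686
  C–H: 8 × 420 = 3360
  C=O: 2 × 769 = 1538
  O–H: 4 × 447 = 1788
  Σ(formed) = 7372 kJ
ΔH = Σ(broken) − Σ(formed) = 6984 − 7372 = −388 kJ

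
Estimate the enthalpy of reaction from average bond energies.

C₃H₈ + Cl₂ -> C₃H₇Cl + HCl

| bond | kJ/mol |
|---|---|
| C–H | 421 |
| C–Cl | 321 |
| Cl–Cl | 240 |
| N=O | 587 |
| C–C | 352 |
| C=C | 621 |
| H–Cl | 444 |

Bonds broken (reactants):
  C–C: 2 × 352 = 704
  C–H: 8 × 421 = 3368
  Cl–Cl: 1 × 240 = 240
  Σ(broken) = 4312 kJ
Bonds formed (products):
  C–C: 2 × 352 = 704
  C–Cl: 1 × 321 = 321
  C–H: 7 × 421 = 2947
  H–Cl: 1 × 444 = 444
  Σ(formed) = 4416 kJ
ΔH = Σ(broken) − Σ(formed) = 4312 − 4416 = −104 kJ

ΔH ≈ −104 kJ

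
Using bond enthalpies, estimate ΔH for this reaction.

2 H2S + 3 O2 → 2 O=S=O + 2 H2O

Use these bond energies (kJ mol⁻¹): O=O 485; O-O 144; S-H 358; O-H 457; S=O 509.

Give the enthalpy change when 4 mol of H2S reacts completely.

Bonds broken (reactants):
  O=O: 3 × 485 = 1455
  S-H: 4 × 358 = 1432
  Σ(broken) = 2887 kJ
Bonds formed (products):
  O-H: 4 × 457 = 1828
  S=O: 4 × 509 = 2036
  Σ(formed) = 3864 kJ
ΔH = Σ(broken) − Σ(formed) = 2887 − 3864 = −977 kJ
For 2× the reaction as written: 2 × (−977) = −1954 kJ

ΔH = −1954 kJ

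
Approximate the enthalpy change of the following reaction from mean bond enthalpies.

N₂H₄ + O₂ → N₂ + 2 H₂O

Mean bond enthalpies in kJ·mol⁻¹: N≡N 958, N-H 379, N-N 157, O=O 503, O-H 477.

ΔH ≈ −690 kJ

Bonds broken (reactants):
  N-H: 4 × 379 = 1516
  N-N: 1 × 157 = 157
  O=O: 1 × 503 = 503
  Σ(broken) = 2176 kJ
Bonds formed (products):
  N≡N: 1 × 958 = 958
  O-H: 4 × 477 = 1908
  Σ(formed) = 2866 kJ
ΔH = Σ(broken) − Σ(formed) = 2176 − 2866 = −690 kJ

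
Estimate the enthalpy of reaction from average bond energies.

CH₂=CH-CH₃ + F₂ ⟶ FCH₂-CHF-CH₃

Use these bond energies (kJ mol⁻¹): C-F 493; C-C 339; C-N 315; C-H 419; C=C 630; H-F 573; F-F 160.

Bonds broken (reactants):
  C-C: 1 × 339 = 339
  C-H: 6 × 419 = 2514
  C=C: 1 × 630 = 630
  F-F: 1 × 160 = 160
  Σ(broken) = 3643 kJ
Bonds formed (products):
  C-C: 2 × 339 = 678
  C-F: 2 × 493 = 986
  C-H: 6 × 419 = 2514
  Σ(formed) = 4178 kJ
ΔH = Σ(broken) − Σ(formed) = 3643 − 4178 = −535 kJ

ΔH ≈ −535 kJ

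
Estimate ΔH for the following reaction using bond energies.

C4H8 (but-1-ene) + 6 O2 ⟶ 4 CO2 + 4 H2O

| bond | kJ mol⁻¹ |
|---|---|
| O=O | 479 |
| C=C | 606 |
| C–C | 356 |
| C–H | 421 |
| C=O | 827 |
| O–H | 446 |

Bonds broken (reactants):
  C–C: 2 × 356 = 712
  C–H: 8 × 421 = 3368
  C=C: 1 × 606 = 606
  O=O: 6 × 479 = 2874
  Σ(broken) = 7560 kJ
Bonds formed (products):
  C=O: 8 × 827 = 6616
  O–H: 8 × 446 = 3568
  Σ(formed) = 10184 kJ
ΔH = Σ(broken) − Σ(formed) = 7560 − 10184 = −2624 kJ

ΔH ≈ −2624 kJ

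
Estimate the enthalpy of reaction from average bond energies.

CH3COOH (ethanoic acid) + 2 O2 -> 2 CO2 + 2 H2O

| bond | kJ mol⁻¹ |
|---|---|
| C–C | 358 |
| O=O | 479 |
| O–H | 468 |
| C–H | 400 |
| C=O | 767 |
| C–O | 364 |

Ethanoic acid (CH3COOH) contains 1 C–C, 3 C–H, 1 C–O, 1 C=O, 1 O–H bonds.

ΔH ≈ −825 kJ

Bonds broken (reactants):
  C–C: 1 × 358 = 358
  C–H: 3 × 400 = 1200
  C–O: 1 × 364 = 364
  C=O: 1 × 767 = 767
  O–H: 1 × 468 = 468
  O=O: 2 × 479 = 958
  Σ(broken) = 4115 kJ
Bonds formed (products):
  C=O: 4 × 767 = 3068
  O–H: 4 × 468 = 1872
  Σ(formed) = 4940 kJ
ΔH = Σ(broken) − Σ(formed) = 4115 − 4940 = −825 kJ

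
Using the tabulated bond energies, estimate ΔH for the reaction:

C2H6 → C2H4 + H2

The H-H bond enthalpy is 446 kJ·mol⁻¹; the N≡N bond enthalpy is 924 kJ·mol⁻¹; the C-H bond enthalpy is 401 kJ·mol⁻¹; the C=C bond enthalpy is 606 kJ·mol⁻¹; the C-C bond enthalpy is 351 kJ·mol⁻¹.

Bonds broken (reactants):
  C-C: 1 × 351 = 351
  C-H: 6 × 401 = 2406
  Σ(broken) = 2757 kJ
Bonds formed (products):
  C-H: 4 × 401 = 1604
  C=C: 1 × 606 = 606
  H-H: 1 × 446 = 446
  Σ(formed) = 2656 kJ
ΔH = Σ(broken) − Σ(formed) = 2757 − 2656 = +101 kJ

ΔH ≈ +101 kJ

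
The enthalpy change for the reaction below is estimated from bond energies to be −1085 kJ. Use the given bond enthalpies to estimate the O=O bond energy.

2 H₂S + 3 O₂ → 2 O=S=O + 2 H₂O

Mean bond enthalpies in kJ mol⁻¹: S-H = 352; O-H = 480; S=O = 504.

D(O=O) ≈ 481 kJ/mol

Let D be the O=O bond energy.
Σ(broken) = 3×D + 4×352 = 1408 + 3D
Σ(formed) = 4×480 + 4×504 = 3936
ΔH = Σ(broken) − Σ(formed) = (1408 + 3D) − (3936) = −2528 + 3D
Setting this equal to −1085 kJ gives 3D = 1443, so D = 481 kJ/mol.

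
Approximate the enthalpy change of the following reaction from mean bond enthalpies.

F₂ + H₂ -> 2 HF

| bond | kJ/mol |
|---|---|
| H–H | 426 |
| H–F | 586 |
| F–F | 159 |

ΔH ≈ −587 kJ

Bonds broken (reactants):
  F–F: 1 × 159 = 159
  H–H: 1 × 426 = 426
  Σ(broken) = 585 kJ
Bonds formed (products):
  H–F: 2 × 586 = 1172
  Σ(formed) = 1172 kJ
ΔH = Σ(broken) − Σ(formed) = 585 − 1172 = −587 kJ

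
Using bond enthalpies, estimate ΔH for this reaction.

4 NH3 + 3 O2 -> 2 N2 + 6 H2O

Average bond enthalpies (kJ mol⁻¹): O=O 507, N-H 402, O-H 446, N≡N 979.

ΔH ≈ −965 kJ

Bonds broken (reactants):
  N-H: 12 × 402 = 4824
  O=O: 3 × 507 = 1521
  Σ(broken) = 6345 kJ
Bonds formed (products):
  N≡N: 2 × 979 = 1958
  O-H: 12 × 446 = 5352
  Σ(formed) = 7310 kJ
ΔH = Σ(broken) − Σ(formed) = 6345 − 7310 = −965 kJ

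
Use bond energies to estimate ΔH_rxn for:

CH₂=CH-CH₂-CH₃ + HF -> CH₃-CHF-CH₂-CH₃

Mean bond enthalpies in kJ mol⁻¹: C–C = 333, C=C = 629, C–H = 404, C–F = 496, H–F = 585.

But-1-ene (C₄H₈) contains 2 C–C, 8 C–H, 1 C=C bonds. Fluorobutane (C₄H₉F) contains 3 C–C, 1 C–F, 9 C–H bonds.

ΔH ≈ −19 kJ

Bonds broken (reactants):
  C–C: 2 × 333 = 666
  C–H: 8 × 404 = 3232
  C=C: 1 × 629 = 629
  H–F: 1 × 585 = 585
  Σ(broken) = 5112 kJ
Bonds formed (products):
  C–C: 3 × 333 = 999
  C–F: 1 × 496 = 496
  C–H: 9 × 404 = 3636
  Σ(formed) = 5131 kJ
ΔH = Σ(broken) − Σ(formed) = 5112 − 5131 = −19 kJ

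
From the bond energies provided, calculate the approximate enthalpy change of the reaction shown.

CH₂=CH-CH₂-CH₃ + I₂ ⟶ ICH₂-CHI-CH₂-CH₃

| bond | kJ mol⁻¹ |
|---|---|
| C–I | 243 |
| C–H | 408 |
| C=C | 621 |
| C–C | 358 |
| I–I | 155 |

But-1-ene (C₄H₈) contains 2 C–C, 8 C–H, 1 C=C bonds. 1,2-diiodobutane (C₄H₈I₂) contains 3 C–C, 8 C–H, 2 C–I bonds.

Bonds broken (reactants):
  C–C: 2 × 358 = 716
  C–H: 8 × 408 = 3264
  C=C: 1 × 621 = 621
  I–I: 1 × 155 = 155
  Σ(broken) = 4756 kJ
Bonds formed (products):
  C–C: 3 × 358 = 1074
  C–H: 8 × 408 = 3264
  C–I: 2 × 243 = 486
  Σ(formed) = 4824 kJ
ΔH = Σ(broken) − Σ(formed) = 4756 − 4824 = −68 kJ

ΔH ≈ −68 kJ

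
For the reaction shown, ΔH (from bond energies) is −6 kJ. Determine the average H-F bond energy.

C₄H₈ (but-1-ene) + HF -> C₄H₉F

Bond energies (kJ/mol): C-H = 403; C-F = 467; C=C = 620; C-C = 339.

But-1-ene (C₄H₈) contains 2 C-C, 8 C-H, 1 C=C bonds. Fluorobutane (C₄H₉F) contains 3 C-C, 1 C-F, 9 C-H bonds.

D(H-F) ≈ 583 kJ/mol

Let D be the H-F bond energy.
Σ(broken) = 2×339 + 8×403 + 1×620 + 1×D = 4522 + D
Σ(formed) = 3×339 + 1×467 + 9×403 = 5111
ΔH = Σ(broken) − Σ(formed) = (4522 + D) − (5111) = −589 + D
Setting this equal to −6 kJ gives D = 583 kJ/mol.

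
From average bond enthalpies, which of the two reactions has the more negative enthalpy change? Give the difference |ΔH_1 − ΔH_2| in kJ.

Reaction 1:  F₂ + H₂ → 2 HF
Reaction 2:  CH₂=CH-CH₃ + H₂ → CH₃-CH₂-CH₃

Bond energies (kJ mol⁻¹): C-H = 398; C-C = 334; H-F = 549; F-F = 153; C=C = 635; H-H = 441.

Reaction 1:
  Bonds broken (reactants):
    F-F: 1 × 153 = 153
    H-H: 1 × 441 = 441
    Σ(broken) = 594 kJ
  Bonds formed (products):
    H-F: 2 × 549 = 1098
    Σ(formed) = 1098 kJ
  ΔH_1 = 594 − 1098 = −504 kJ
Reaction 2:
  Bonds broken (reactants):
    C-C: 1 × 334 = 334
    C-H: 6 × 398 = 2388
    C=C: 1 × 635 = 635
    H-H: 1 × 441 = 441
    Σ(broken) = 3798 kJ
  Bonds formed (products):
    C-C: 2 × 334 = 668
    C-H: 8 × 398 = 3184
    Σ(formed) = 3852 kJ
  ΔH_2 = 3798 − 3852 = −54 kJ
ΔH_1 − ΔH_2 = −450 kJ, so reaction 1 has the more negative ΔH; |ΔH_1 − ΔH_2| = 450 kJ.

Reaction 1, by 450 kJ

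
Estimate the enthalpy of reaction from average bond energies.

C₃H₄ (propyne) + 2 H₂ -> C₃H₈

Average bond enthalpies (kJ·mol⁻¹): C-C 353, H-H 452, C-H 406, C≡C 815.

Bonds broken (reactants):
  C≡C: 1 × 815 = 815
  C-C: 1 × 353 = 353
  C-H: 4 × 406 = 1624
  H-H: 2 × 452 = 904
  Σ(broken) = 3696 kJ
Bonds formed (products):
  C-C: 2 × 353 = 706
  C-H: 8 × 406 = 3248
  Σ(formed) = 3954 kJ
ΔH = Σ(broken) − Σ(formed) = 3696 − 3954 = −258 kJ

ΔH ≈ −258 kJ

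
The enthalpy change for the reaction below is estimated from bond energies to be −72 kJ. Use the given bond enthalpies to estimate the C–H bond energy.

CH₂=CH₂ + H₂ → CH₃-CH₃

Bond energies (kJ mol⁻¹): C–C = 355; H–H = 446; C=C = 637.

Let D be the C–H bond energy.
Σ(broken) = 4×D + 1×637 + 1×446 = 1083 + 4D
Σ(formed) = 1×355 + 6×D = 355 + 6D
ΔH = Σ(broken) − Σ(formed) = (1083 + 4D) − (355 + 6D) = +728 − 2D
Setting this equal to −72 kJ gives 2D = 800, so D = 400 kJ/mol.

D(C–H) ≈ 400 kJ/mol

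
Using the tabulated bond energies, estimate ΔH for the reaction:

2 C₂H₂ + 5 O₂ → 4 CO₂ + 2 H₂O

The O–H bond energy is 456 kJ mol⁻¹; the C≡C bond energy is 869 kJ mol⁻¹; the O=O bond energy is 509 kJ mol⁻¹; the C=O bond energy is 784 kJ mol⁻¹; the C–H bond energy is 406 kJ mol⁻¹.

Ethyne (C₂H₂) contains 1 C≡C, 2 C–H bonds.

ΔH ≈ −2189 kJ

Bonds broken (reactants):
  C≡C: 2 × 869 = 1738
  C–H: 4 × 406 = 1624
  O=O: 5 × 509 = 2545
  Σ(broken) = 5907 kJ
Bonds formed (products):
  C=O: 8 × 784 = 6272
  O–H: 4 × 456 = 1824
  Σ(formed) = 8096 kJ
ΔH = Σ(broken) − Σ(formed) = 5907 − 8096 = −2189 kJ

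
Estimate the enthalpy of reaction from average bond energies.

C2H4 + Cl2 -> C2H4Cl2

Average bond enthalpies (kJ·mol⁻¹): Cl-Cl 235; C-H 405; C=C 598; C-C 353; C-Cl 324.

Bonds broken (reactants):
  C-H: 4 × 405 = 1620
  C=C: 1 × 598 = 598
  Cl-Cl: 1 × 235 = 235
  Σ(broken) = 2453 kJ
Bonds formed (products):
  C-C: 1 × 353 = 353
  C-Cl: 2 × 324 = 648
  C-H: 4 × 405 = 1620
  Σ(formed) = 2621 kJ
ΔH = Σ(broken) − Σ(formed) = 2453 − 2621 = −168 kJ

ΔH ≈ −168 kJ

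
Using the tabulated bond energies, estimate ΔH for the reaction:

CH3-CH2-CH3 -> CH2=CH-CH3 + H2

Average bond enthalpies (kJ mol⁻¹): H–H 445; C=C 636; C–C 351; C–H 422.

ΔH ≈ +114 kJ

Bonds broken (reactants):
  C–C: 2 × 351 = 702
  C–H: 8 × 422 = 3376
  Σ(broken) = 4078 kJ
Bonds formed (products):
  C–C: 1 × 351 = 351
  C–H: 6 × 422 = 2532
  C=C: 1 × 636 = 636
  H–H: 1 × 445 = 445
  Σ(formed) = 3964 kJ
ΔH = Σ(broken) − Σ(formed) = 4078 − 3964 = +114 kJ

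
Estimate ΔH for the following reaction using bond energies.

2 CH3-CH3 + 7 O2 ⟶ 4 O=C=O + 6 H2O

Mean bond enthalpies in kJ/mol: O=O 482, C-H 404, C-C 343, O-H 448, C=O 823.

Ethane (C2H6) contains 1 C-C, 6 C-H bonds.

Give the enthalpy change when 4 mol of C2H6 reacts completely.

ΔH = −6104 kJ

Bonds broken (reactants):
  C-C: 2 × 343 = 686
  C-H: 12 × 404 = 4848
  O=O: 7 × 482 = 3374
  Σ(broken) = 8908 kJ
Bonds formed (products):
  C=O: 8 × 823 = 6584
  O-H: 12 × 448 = 5376
  Σ(formed) = 11960 kJ
ΔH = Σ(broken) − Σ(formed) = 8908 − 11960 = −3052 kJ
For 2× the reaction as written: 2 × (−3052) = −6104 kJ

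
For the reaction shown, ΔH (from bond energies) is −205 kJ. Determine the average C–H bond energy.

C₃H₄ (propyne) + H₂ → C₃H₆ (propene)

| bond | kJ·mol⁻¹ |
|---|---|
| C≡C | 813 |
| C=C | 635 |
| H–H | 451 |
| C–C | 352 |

Let D be the C–H bond energy.
Σ(broken) = 1×813 + 1×352 + 4×D + 1×451 = 1616 + 4D
Σ(formed) = 1×352 + 6×D + 1×635 = 987 + 6D
ΔH = Σ(broken) − Σ(formed) = (1616 + 4D) − (987 + 6D) = +629 − 2D
Setting this equal to −205 kJ gives 2D = 834, so D = 417 kJ/mol.

D(C–H) ≈ 417 kJ/mol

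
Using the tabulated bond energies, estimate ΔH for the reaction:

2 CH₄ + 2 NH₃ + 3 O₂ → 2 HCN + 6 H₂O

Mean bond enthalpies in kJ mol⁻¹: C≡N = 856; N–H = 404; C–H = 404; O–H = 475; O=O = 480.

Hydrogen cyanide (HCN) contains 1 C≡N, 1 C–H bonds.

ΔH ≈ −1124 kJ

Bonds broken (reactants):
  C–H: 8 × 404 = 3232
  N–H: 6 × 404 = 2424
  O=O: 3 × 480 = 1440
  Σ(broken) = 7096 kJ
Bonds formed (products):
  C≡N: 2 × 856 = 1712
  C–H: 2 × 404 = 808
  O–H: 12 × 475 = 5700
  Σ(formed) = 8220 kJ
ΔH = Σ(broken) − Σ(formed) = 7096 − 8220 = −1124 kJ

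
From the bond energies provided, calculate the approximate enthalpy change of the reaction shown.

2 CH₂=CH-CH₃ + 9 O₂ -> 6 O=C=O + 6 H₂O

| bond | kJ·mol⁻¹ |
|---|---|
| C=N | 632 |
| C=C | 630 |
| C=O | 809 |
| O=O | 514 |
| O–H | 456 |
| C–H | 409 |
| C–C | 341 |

Bonds broken (reactants):
  C–C: 2 × 341 = 682
  C–H: 12 × 409 = 4908
  C=C: 2 × 630 = 1260
  O=O: 9 × 514 = 4626
  Σ(broken) = 11476 kJ
Bonds formed (products):
  C=O: 12 × 809 = 9708
  O–H: 12 × 456 = 5472
  Σ(formed) = 15180 kJ
ΔH = Σ(broken) − Σ(formed) = 11476 − 15180 = −3704 kJ

ΔH ≈ −3704 kJ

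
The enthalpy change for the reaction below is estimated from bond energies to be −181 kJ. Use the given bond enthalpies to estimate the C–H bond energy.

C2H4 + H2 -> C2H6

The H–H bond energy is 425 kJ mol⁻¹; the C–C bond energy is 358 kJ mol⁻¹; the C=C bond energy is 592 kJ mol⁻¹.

Let D be the C–H bond energy.
Σ(broken) = 4×D + 1×592 + 1×425 = 1017 + 4D
Σ(formed) = 1×358 + 6×D = 358 + 6D
ΔH = Σ(broken) − Σ(formed) = (1017 + 4D) − (358 + 6D) = +659 − 2D
Setting this equal to −181 kJ gives 2D = 840, so D = 420 kJ/mol.

D(C–H) ≈ 420 kJ/mol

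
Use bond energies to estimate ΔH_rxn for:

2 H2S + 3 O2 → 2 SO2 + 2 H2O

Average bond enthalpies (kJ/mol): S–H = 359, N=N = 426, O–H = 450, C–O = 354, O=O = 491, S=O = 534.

ΔH ≈ −1027 kJ

Bonds broken (reactants):
  O=O: 3 × 491 = 1473
  S–H: 4 × 359 = 1436
  Σ(broken) = 2909 kJ
Bonds formed (products):
  O–H: 4 × 450 = 1800
  S=O: 4 × 534 = 2136
  Σ(formed) = 3936 kJ
ΔH = Σ(broken) − Σ(formed) = 2909 − 3936 = −1027 kJ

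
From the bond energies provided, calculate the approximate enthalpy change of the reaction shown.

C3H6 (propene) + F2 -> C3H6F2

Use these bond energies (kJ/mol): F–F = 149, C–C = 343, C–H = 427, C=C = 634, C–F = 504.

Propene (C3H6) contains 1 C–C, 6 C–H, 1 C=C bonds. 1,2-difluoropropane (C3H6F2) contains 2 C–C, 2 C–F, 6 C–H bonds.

ΔH ≈ −568 kJ

Bonds broken (reactants):
  C–C: 1 × 343 = 343
  C–H: 6 × 427 = 2562
  C=C: 1 × 634 = 634
  F–F: 1 × 149 = 149
  Σ(broken) = 3688 kJ
Bonds formed (products):
  C–C: 2 × 343 = 686
  C–F: 2 × 504 = 1008
  C–H: 6 × 427 = 2562
  Σ(formed) = 4256 kJ
ΔH = Σ(broken) − Σ(formed) = 3688 − 4256 = −568 kJ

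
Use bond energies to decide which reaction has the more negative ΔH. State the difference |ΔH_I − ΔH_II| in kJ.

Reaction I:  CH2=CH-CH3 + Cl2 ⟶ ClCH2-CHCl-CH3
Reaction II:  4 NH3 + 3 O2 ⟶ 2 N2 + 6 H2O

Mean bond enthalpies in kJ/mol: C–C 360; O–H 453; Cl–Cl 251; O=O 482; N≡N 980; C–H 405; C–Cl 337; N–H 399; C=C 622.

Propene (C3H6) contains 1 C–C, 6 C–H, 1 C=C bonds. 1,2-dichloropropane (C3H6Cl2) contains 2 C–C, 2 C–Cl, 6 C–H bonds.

Reaction II, by 1001 kJ

Reaction I:
  Bonds broken (reactants):
    C–C: 1 × 360 = 360
    C–H: 6 × 405 = 2430
    C=C: 1 × 622 = 622
    Cl–Cl: 1 × 251 = 251
    Σ(broken) = 3663 kJ
  Bonds formed (products):
    C–C: 2 × 360 = 720
    C–Cl: 2 × 337 = 674
    C–H: 6 × 405 = 2430
    Σ(formed) = 3824 kJ
  ΔH_I = 3663 − 3824 = −161 kJ
Reaction II:
  Bonds broken (reactants):
    N–H: 12 × 399 = 4788
    O=O: 3 × 482 = 1446
    Σ(broken) = 6234 kJ
  Bonds formed (products):
    N≡N: 2 × 980 = 1960
    O–H: 12 × 453 = 5436
    Σ(formed) = 7396 kJ
  ΔH_II = 6234 − 7396 = −1162 kJ
ΔH_I − ΔH_II = +1001 kJ, so reaction II has the more negative ΔH; |ΔH_I − ΔH_II| = 1001 kJ.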